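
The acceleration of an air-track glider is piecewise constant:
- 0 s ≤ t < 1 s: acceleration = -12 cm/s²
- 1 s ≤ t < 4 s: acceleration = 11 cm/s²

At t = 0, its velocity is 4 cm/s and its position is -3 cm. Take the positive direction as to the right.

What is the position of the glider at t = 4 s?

On each constant-a segment, Δv = aΔt and Δx = v₀Δt + ½aΔt²; chain segment to segment.
0–1 s: v starts 4 cm/s; Δx = 4·1 + ½·-12·1² = -2 cm; v ends -8 cm/s.
1–4 s: v starts -8 cm/s; Δx = -8·3 + ½·11·3² = 25.5 cm; v ends 25 cm/s.
x(4) = -3 + Σ Δx = 20.5 cm.

20.5 cm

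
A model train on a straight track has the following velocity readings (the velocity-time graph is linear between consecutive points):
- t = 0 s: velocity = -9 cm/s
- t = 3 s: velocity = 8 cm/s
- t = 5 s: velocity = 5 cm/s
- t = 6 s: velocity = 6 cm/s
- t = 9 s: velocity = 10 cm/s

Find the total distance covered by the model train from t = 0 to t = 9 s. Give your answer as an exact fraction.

Total distance travelled is ∫|v| dt — sum the magnitudes of each area piece.
0–3 s: v = 0 at t = 27/17 s; triangle areas 243/34 + 96/17 = 435/34 cm
3–5 s: |½(8 + 5)(2)| = 13 cm
5–6 s: |½(5 + 6)(1)| = 5.5 cm
6–9 s: |½(6 + 10)(3)| = 24 cm
Total distance = 940/17 cm

940/17 cm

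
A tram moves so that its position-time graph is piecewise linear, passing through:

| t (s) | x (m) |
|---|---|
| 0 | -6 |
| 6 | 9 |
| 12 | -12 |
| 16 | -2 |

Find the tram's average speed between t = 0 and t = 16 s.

2.875 m/s

Average speed = (total path length)/(elapsed time); on a piecewise-linear x-t graph the path length is Σ|Δx|.
0–6 s: |Δx| = |9 − -6| = 15 m
6–12 s: |Δx| = |-12 − 9| = 21 m
12–16 s: |Δx| = |-2 − -12| = 10 m
Total path = 46 m; average speed = 46/16 = 2.875 m/s.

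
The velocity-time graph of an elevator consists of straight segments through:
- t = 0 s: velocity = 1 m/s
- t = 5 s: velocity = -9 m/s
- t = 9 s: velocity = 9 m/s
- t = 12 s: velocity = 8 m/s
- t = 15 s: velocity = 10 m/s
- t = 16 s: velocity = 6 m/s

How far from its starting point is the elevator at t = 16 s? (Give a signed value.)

40.5 m

Net displacement equals the area under the velocity-time graph (areas below the axis count negative).
0–5 s: ½(1 + -9)(5) = -20 m
5–9 s: ½(-9 + 9)(4) = 0 m
9–12 s: ½(9 + 8)(3) = 25.5 m
12–15 s: ½(8 + 10)(3) = 27 m
15–16 s: ½(10 + 6)(1) = 8 m
Net displacement = 40.5 m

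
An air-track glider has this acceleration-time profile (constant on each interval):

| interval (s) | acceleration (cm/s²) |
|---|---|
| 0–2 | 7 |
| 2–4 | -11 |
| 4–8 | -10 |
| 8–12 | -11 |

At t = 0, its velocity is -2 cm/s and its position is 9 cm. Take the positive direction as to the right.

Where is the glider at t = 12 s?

On each constant-a segment, Δv = aΔt and Δx = v₀Δt + ½aΔt²; chain segment to segment.
0–2 s: v starts -2 cm/s; Δx = -2·2 + ½·7·2² = 10 cm; v ends 12 cm/s.
2–4 s: v starts 12 cm/s; Δx = 12·2 + ½·-11·2² = 2 cm; v ends -10 cm/s.
4–8 s: v starts -10 cm/s; Δx = -10·4 + ½·-10·4² = -120 cm; v ends -50 cm/s.
8–12 s: v starts -50 cm/s; Δx = -50·4 + ½·-11·4² = -288 cm; v ends -94 cm/s.
x(12) = 9 + Σ Δx = -387 cm.

-387 cm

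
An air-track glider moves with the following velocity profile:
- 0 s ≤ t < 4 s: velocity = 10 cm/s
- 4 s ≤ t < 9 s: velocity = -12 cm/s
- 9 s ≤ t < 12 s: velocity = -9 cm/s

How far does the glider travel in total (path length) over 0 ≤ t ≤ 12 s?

Total distance travelled is ∫|v| dt — sum the magnitudes of each area piece.
0–4 s: |10| × 4 = 40 cm
4–9 s: |-12| × 5 = 60 cm
9–12 s: |-9| × 3 = 27 cm
Total distance = 127 cm

127 cm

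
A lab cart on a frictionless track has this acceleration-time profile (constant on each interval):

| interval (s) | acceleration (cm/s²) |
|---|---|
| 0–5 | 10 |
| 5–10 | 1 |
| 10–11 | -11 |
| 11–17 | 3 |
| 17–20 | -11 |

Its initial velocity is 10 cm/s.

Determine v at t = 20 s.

39 cm/s

Δv equals the area under the a-t graph; then v = v₀ + Δv.
0–5 s: 10 × 5 = 50 cm/s
5–10 s: 1 × 5 = 5 cm/s
10–11 s: -11 × 1 = -11 cm/s
11–17 s: 3 × 6 = 18 cm/s
17–20 s: -11 × 3 = -33 cm/s
Δv = 29 cm/s, so v(20) = 10 + (29) = 39 cm/s.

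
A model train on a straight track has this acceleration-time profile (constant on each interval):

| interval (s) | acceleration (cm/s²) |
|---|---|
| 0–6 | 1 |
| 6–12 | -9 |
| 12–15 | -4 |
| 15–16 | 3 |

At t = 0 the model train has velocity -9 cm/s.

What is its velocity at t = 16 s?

-66 cm/s

Δv equals the area under the a-t graph; then v = v₀ + Δv.
0–6 s: 1 × 6 = 6 cm/s
6–12 s: -9 × 6 = -54 cm/s
12–15 s: -4 × 3 = -12 cm/s
15–16 s: 3 × 1 = 3 cm/s
Δv = -57 cm/s, so v(16) = -9 + (-57) = -66 cm/s.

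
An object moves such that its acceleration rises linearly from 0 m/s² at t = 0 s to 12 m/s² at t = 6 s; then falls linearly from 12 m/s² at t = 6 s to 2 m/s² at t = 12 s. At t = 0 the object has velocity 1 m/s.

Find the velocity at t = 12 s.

Δv equals the area under the a-t graph; then v = v₀ + Δv.
0–6 s: ½(0 + 12)(6) = 36 m/s
6–12 s: ½(12 + 2)(6) = 42 m/s
Δv = 78 m/s, so v(12) = 1 + (78) = 79 m/s.

79 m/s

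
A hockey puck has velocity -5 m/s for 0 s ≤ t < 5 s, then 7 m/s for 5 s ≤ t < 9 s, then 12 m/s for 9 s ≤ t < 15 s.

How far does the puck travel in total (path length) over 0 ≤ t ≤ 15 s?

125 m

Total distance travelled is ∫|v| dt — sum the magnitudes of each area piece.
0–5 s: |-5| × 5 = 25 m
5–9 s: |7| × 4 = 28 m
9–15 s: |12| × 6 = 72 m
Total distance = 125 m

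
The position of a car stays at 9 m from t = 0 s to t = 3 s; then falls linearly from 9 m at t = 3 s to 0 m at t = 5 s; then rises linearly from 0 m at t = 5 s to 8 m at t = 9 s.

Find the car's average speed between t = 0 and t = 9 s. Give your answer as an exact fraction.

17/9 m/s

Average speed = (total path length)/(elapsed time); on a piecewise-linear x-t graph the path length is Σ|Δx|.
0–3 s: |Δx| = |9 − 9| = 0 m
3–5 s: |Δx| = |0 − 9| = 9 m
5–9 s: |Δx| = |8 − 0| = 8 m
Total path = 17 m; average speed = 17/9 = 17/9 m/s.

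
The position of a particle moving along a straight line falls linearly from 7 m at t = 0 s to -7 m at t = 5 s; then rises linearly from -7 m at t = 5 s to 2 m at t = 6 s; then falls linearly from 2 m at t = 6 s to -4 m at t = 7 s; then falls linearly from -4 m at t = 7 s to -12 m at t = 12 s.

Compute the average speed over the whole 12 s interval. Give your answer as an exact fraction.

Average speed = (total path length)/(elapsed time); on a piecewise-linear x-t graph the path length is Σ|Δx|.
0–5 s: |Δx| = |-7 − 7| = 14 m
5–6 s: |Δx| = |2 − -7| = 9 m
6–7 s: |Δx| = |-4 − 2| = 6 m
7–12 s: |Δx| = |-12 − -4| = 8 m
Total path = 37 m; average speed = 37/12 = 37/12 m/s.

37/12 m/s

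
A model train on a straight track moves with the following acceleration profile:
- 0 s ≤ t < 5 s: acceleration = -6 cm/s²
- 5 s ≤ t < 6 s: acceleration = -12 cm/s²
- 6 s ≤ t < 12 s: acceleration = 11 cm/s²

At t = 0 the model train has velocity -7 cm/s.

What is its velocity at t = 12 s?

17 cm/s

Δv equals the area under the a-t graph; then v = v₀ + Δv.
0–5 s: -6 × 5 = -30 cm/s
5–6 s: -12 × 1 = -12 cm/s
6–12 s: 11 × 6 = 66 cm/s
Δv = 24 cm/s, so v(12) = -7 + (24) = 17 cm/s.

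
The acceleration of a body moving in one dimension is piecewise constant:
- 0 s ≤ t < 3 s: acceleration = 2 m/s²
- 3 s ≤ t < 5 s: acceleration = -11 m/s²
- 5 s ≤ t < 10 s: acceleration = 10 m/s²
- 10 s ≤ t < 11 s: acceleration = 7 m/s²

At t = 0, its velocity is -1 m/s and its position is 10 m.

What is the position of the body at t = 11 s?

On each constant-a segment, Δv = aΔt and Δx = v₀Δt + ½aΔt²; chain segment to segment.
0–3 s: v starts -1 m/s; Δx = -1·3 + ½·2·3² = 6 m; v ends 5 m/s.
3–5 s: v starts 5 m/s; Δx = 5·2 + ½·-11·2² = -12 m; v ends -17 m/s.
5–10 s: v starts -17 m/s; Δx = -17·5 + ½·10·5² = 40 m; v ends 33 m/s.
10–11 s: v starts 33 m/s; Δx = 33·1 + ½·7·1² = 36.5 m; v ends 40 m/s.
x(11) = 10 + Σ Δx = 80.5 m.

80.5 m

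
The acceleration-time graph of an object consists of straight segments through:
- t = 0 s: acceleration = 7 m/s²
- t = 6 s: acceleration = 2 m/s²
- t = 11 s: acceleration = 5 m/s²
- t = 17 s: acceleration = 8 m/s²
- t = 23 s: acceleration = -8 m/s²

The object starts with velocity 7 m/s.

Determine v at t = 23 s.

Δv equals the area under the a-t graph; then v = v₀ + Δv.
0–6 s: ½(7 + 2)(6) = 27 m/s
6–11 s: ½(2 + 5)(5) = 17.5 m/s
11–17 s: ½(5 + 8)(6) = 39 m/s
17–23 s: ½(8 + -8)(6) = 0 m/s
Δv = 83.5 m/s, so v(23) = 7 + (83.5) = 90.5 m/s.

90.5 m/s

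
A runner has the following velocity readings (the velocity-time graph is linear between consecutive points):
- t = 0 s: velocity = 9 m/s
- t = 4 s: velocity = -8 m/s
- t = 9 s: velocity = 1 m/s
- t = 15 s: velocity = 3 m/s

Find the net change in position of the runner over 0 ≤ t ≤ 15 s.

Displacement is the signed area under the v-t curve.
0–4 s: ½(9 + -8)(4) = 2 m
4–9 s: ½(-8 + 1)(5) = -17.5 m
9–15 s: ½(1 + 3)(6) = 12 m
Net displacement = -3.5 m

-3.5 m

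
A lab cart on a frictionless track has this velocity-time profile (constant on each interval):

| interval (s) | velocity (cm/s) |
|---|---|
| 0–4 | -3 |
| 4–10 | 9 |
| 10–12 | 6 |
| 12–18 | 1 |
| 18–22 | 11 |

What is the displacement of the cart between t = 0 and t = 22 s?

Displacement is the signed area under the v-t curve.
0–4 s: -3 × 4 = -12 cm
4–10 s: 9 × 6 = 54 cm
10–12 s: 6 × 2 = 12 cm
12–18 s: 1 × 6 = 6 cm
18–22 s: 11 × 4 = 44 cm
Net displacement = 104 cm

104 cm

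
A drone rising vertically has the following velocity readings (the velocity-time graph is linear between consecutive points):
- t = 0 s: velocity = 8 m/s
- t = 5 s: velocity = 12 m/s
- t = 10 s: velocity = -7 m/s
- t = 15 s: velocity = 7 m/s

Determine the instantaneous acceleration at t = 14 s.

2.8 m/s²

Acceleration is the slope of the v-t graph on 10–15 s: (7 − -7)/(15 − 10) = 2.8 m/s².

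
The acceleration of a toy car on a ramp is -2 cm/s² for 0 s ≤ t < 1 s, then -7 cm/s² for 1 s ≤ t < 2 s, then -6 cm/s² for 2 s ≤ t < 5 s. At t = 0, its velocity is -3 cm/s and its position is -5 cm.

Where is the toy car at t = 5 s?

-80.5 cm

On each constant-a segment, Δv = aΔt and Δx = v₀Δt + ½aΔt²; chain segment to segment.
0–1 s: v starts -3 cm/s; Δx = -3·1 + ½·-2·1² = -4 cm; v ends -5 cm/s.
1–2 s: v starts -5 cm/s; Δx = -5·1 + ½·-7·1² = -8.5 cm; v ends -12 cm/s.
2–5 s: v starts -12 cm/s; Δx = -12·3 + ½·-6·3² = -63 cm; v ends -30 cm/s.
x(5) = -5 + Σ Δx = -80.5 cm.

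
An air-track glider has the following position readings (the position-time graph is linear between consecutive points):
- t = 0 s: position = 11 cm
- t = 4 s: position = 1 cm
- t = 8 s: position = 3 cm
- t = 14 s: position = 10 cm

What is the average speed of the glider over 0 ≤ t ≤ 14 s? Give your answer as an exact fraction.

Average speed = (total path length)/(elapsed time); on a piecewise-linear x-t graph the path length is Σ|Δx|.
0–4 s: |Δx| = |1 − 11| = 10 cm
4–8 s: |Δx| = |3 − 1| = 2 cm
8–14 s: |Δx| = |10 − 3| = 7 cm
Total path = 19 cm; average speed = 19/14 = 19/14 cm/s.

19/14 cm/s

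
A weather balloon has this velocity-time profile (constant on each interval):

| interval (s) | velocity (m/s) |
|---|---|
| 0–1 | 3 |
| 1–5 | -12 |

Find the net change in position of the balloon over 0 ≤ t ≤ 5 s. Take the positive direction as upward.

Net displacement equals the area under the velocity-time graph (areas below the axis count negative).
0–1 s: 3 × 1 = 3 m
1–5 s: -12 × 4 = -48 m
Net displacement = -45 m

-45 m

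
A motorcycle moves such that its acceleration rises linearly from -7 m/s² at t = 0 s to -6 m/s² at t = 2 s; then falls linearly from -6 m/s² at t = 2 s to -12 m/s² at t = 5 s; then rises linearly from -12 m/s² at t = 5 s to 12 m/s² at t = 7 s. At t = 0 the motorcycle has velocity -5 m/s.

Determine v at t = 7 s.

-45 m/s

Δv equals the area under the a-t graph; then v = v₀ + Δv.
0–2 s: ½(-7 + -6)(2) = -13 m/s
2–5 s: ½(-6 + -12)(3) = -27 m/s
5–7 s: ½(-12 + 12)(2) = 0 m/s
Δv = -40 m/s, so v(7) = -5 + (-40) = -45 m/s.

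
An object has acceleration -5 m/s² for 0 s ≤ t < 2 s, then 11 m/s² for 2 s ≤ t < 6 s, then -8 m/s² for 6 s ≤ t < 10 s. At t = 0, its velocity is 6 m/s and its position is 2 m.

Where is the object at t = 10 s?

On each constant-a segment, Δv = aΔt and Δx = v₀Δt + ½aΔt²; chain segment to segment.
0–2 s: v starts 6 m/s; Δx = 6·2 + ½·-5·2² = 2 m; v ends -4 m/s.
2–6 s: v starts -4 m/s; Δx = -4·4 + ½·11·4² = 72 m; v ends 40 m/s.
6–10 s: v starts 40 m/s; Δx = 40·4 + ½·-8·4² = 96 m; v ends 8 m/s.
x(10) = 2 + Σ Δx = 172 m.

172 m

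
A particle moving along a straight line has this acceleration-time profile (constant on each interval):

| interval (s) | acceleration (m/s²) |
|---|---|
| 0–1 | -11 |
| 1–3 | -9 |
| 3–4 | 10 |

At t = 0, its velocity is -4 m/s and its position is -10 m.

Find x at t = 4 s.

On each constant-a segment, Δv = aΔt and Δx = v₀Δt + ½aΔt²; chain segment to segment.
0–1 s: v starts -4 m/s; Δx = -4·1 + ½·-11·1² = -9.5 m; v ends -15 m/s.
1–3 s: v starts -15 m/s; Δx = -15·2 + ½·-9·2² = -48 m; v ends -33 m/s.
3–4 s: v starts -33 m/s; Δx = -33·1 + ½·10·1² = -28 m; v ends -23 m/s.
x(4) = -10 + Σ Δx = -95.5 m.

-95.5 m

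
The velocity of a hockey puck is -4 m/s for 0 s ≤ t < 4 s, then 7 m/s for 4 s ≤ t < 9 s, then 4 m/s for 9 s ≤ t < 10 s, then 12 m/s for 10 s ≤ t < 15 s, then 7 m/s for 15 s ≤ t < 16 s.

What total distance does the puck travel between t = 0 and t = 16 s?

Distance (not displacement) is the total path length: add the absolute areas under v-t.
0–4 s: |-4| × 4 = 16 m
4–9 s: |7| × 5 = 35 m
9–10 s: |4| × 1 = 4 m
10–15 s: |12| × 5 = 60 m
15–16 s: |7| × 1 = 7 m
Total distance = 122 m

122 m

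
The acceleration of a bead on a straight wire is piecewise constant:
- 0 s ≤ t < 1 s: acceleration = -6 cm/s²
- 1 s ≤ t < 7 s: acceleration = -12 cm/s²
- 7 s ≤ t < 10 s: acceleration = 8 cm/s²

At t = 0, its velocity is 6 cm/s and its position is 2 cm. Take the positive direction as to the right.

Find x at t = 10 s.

On each constant-a segment, Δv = aΔt and Δx = v₀Δt + ½aΔt²; chain segment to segment.
0–1 s: v starts 6 cm/s; Δx = 6·1 + ½·-6·1² = 3 cm; v ends 0 cm/s.
1–7 s: v starts 0 cm/s; Δx = 0·6 + ½·-12·6² = -216 cm; v ends -72 cm/s.
7–10 s: v starts -72 cm/s; Δx = -72·3 + ½·8·3² = -180 cm; v ends -48 cm/s.
x(10) = 2 + Σ Δx = -391 cm.

-391 cm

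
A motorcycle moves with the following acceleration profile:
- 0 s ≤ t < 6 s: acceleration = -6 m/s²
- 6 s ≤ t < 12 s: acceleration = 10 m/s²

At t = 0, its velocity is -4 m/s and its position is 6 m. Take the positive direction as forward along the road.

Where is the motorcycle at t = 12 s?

-186 m

On each constant-a segment, Δv = aΔt and Δx = v₀Δt + ½aΔt²; chain segment to segment.
0–6 s: v starts -4 m/s; Δx = -4·6 + ½·-6·6² = -132 m; v ends -40 m/s.
6–12 s: v starts -40 m/s; Δx = -40·6 + ½·10·6² = -60 m; v ends 20 m/s.
x(12) = 6 + Σ Δx = -186 m.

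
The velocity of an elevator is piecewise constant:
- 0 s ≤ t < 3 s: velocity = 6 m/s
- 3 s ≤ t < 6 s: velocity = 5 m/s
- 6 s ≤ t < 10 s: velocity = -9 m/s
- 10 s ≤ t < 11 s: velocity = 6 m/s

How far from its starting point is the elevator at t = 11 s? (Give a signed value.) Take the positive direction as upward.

Displacement is the signed area under the v-t curve.
0–3 s: 6 × 3 = 18 m
3–6 s: 5 × 3 = 15 m
6–10 s: -9 × 4 = -36 m
10–11 s: 6 × 1 = 6 m
Net displacement = 3 m

3 m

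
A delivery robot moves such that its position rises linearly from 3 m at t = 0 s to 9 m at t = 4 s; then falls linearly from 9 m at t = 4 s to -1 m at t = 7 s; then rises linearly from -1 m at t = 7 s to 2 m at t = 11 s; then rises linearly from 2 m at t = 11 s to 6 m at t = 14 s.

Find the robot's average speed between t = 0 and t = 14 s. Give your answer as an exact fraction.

23/14 m/s

Average speed = (total path length)/(elapsed time); on a piecewise-linear x-t graph the path length is Σ|Δx|.
0–4 s: |Δx| = |9 − 3| = 6 m
4–7 s: |Δx| = |-1 − 9| = 10 m
7–11 s: |Δx| = |2 − -1| = 3 m
11–14 s: |Δx| = |6 − 2| = 4 m
Total path = 23 m; average speed = 23/14 = 23/14 m/s.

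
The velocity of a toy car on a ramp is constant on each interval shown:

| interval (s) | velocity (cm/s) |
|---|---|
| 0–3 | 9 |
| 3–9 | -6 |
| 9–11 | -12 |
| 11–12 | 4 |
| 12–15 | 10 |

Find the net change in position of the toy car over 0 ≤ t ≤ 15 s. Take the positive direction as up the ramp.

1 cm

Displacement is the signed area under the v-t curve.
0–3 s: 9 × 3 = 27 cm
3–9 s: -6 × 6 = -36 cm
9–11 s: -12 × 2 = -24 cm
11–12 s: 4 × 1 = 4 cm
12–15 s: 10 × 3 = 30 cm
Net displacement = 1 cm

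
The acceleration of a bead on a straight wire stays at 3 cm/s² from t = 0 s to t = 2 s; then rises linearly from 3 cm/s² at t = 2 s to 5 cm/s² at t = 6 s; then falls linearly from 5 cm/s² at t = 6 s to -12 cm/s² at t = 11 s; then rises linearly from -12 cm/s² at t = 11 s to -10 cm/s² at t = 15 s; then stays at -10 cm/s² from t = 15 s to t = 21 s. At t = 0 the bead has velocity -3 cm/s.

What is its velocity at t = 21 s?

-102.5 cm/s

Δv equals the area under the a-t graph; then v = v₀ + Δv.
0–2 s: 3 × 2 = 6 cm/s
2–6 s: ½(3 + 5)(4) = 16 cm/s
6–11 s: ½(5 + -12)(5) = -17.5 cm/s
11–15 s: ½(-12 + -10)(4) = -44 cm/s
15–21 s: -10 × 6 = -60 cm/s
Δv = -99.5 cm/s, so v(21) = -3 + (-99.5) = -102.5 cm/s.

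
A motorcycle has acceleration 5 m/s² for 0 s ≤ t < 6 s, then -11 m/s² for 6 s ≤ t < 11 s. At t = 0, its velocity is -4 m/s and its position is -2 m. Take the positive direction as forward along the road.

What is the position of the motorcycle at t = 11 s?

On each constant-a segment, Δv = aΔt and Δx = v₀Δt + ½aΔt²; chain segment to segment.
0–6 s: v starts -4 m/s; Δx = -4·6 + ½·5·6² = 66 m; v ends 26 m/s.
6–11 s: v starts 26 m/s; Δx = 26·5 + ½·-11·5² = -7.5 m; v ends -29 m/s.
x(11) = -2 + Σ Δx = 56.5 m.

56.5 m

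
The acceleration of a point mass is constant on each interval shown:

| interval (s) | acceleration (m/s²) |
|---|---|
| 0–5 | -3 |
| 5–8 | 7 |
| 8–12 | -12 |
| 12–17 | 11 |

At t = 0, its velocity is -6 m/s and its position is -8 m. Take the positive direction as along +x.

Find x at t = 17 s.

On each constant-a segment, Δv = aΔt and Δx = v₀Δt + ½aΔt²; chain segment to segment.
0–5 s: v starts -6 m/s; Δx = -6·5 + ½·-3·5² = -67.5 m; v ends -21 m/s.
5–8 s: v starts -21 m/s; Δx = -21·3 + ½·7·3² = -31.5 m; v ends 0 m/s.
8–12 s: v starts 0 m/s; Δx = 0·4 + ½·-12·4² = -96 m; v ends -48 m/s.
12–17 s: v starts -48 m/s; Δx = -48·5 + ½·11·5² = -102.5 m; v ends 7 m/s.
x(17) = -8 + Σ Δx = -305.5 m.

-305.5 m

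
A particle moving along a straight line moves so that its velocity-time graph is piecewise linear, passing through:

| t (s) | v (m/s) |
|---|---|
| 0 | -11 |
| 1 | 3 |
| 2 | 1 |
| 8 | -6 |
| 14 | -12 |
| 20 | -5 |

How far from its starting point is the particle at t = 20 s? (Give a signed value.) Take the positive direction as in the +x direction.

Net displacement equals the area under the velocity-time graph (areas below the axis count negative).
0–1 s: ½(-11 + 3)(1) = -4 m
1–2 s: ½(3 + 1)(1) = 2 m
2–8 s: ½(1 + -6)(6) = -15 m
8–14 s: ½(-6 + -12)(6) = -54 m
14–20 s: ½(-12 + -5)(6) = -51 m
Net displacement = -122 m

-122 m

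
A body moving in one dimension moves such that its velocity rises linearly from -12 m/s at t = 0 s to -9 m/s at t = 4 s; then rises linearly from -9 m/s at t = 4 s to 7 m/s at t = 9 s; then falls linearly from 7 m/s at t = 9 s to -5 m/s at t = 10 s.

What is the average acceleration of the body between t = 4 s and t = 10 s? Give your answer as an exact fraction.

2/3 m/s²

Average acceleration = Δv/Δt = (-5 − -9)/(10 − 4) = 2/3 m/s².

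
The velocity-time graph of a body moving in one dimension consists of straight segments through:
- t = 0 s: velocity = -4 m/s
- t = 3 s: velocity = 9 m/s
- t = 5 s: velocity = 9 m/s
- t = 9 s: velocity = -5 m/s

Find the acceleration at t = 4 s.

Acceleration is the slope of the v-t graph on 3–5 s: (9 − 9)/(5 − 3) = 0 m/s².

0 m/s²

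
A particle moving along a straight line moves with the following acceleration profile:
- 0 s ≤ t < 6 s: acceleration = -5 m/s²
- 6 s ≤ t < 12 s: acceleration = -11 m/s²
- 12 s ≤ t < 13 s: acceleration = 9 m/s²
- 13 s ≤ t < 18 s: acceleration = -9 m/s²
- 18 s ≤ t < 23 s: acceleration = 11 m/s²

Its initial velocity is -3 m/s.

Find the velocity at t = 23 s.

Δv equals the area under the a-t graph; then v = v₀ + Δv.
0–6 s: -5 × 6 = -30 m/s
6–12 s: -11 × 6 = -66 m/s
12–13 s: 9 × 1 = 9 m/s
13–18 s: -9 × 5 = -45 m/s
18–23 s: 11 × 5 = 55 m/s
Δv = -77 m/s, so v(23) = -3 + (-77) = -80 m/s.

-80 m/s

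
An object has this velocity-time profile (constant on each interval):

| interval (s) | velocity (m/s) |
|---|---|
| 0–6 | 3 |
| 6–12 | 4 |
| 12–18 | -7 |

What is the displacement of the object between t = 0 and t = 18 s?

0 m

Net displacement equals the area under the velocity-time graph (areas below the axis count negative).
0–6 s: 3 × 6 = 18 m
6–12 s: 4 × 6 = 24 m
12–18 s: -7 × 6 = -42 m
Net displacement = 0 m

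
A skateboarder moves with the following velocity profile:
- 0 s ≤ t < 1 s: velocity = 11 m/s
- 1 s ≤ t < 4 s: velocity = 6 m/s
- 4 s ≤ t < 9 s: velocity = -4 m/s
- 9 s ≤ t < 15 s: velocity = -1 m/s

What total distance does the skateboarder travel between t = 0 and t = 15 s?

55 m

Distance (not displacement) is the total path length: add the absolute areas under v-t.
0–1 s: |11| × 1 = 11 m
1–4 s: |6| × 3 = 18 m
4–9 s: |-4| × 5 = 20 m
9–15 s: |-1| × 6 = 6 m
Total distance = 55 m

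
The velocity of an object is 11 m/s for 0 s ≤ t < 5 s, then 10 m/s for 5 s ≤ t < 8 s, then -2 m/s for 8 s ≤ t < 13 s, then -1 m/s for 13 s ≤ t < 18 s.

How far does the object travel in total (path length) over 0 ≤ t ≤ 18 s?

100 m

Distance (not displacement) is the total path length: add the absolute areas under v-t.
0–5 s: |11| × 5 = 55 m
5–8 s: |10| × 3 = 30 m
8–13 s: |-2| × 5 = 10 m
13–18 s: |-1| × 5 = 5 m
Total distance = 100 m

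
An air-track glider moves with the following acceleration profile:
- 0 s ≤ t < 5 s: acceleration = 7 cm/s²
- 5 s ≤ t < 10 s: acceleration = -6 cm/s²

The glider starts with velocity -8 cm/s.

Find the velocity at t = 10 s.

Δv equals the area under the a-t graph; then v = v₀ + Δv.
0–5 s: 7 × 5 = 35 cm/s
5–10 s: -6 × 5 = -30 cm/s
Δv = 5 cm/s, so v(10) = -8 + (5) = -3 cm/s.

-3 cm/s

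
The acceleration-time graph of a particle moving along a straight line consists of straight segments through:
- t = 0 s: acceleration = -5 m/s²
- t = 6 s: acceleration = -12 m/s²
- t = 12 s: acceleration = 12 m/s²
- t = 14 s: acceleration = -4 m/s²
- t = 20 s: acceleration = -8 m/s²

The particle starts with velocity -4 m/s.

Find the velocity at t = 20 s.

-83 m/s

Δv equals the area under the a-t graph; then v = v₀ + Δv.
0–6 s: ½(-5 + -12)(6) = -51 m/s
6–12 s: ½(-12 + 12)(6) = 0 m/s
12–14 s: ½(12 + -4)(2) = 8 m/s
14–20 s: ½(-4 + -8)(6) = -36 m/s
Δv = -79 m/s, so v(20) = -4 + (-79) = -83 m/s.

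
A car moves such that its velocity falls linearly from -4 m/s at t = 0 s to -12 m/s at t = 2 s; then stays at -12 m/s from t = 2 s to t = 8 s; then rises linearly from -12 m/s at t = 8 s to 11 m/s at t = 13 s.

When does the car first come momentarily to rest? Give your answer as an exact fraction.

v changes sign on 8–13 s (from -12 to 11); the graph is linear there, so v = 0 at t = 8 + (12)·(13 − 8)/(11 − -12) = 244/23 s.

t = 244/23 s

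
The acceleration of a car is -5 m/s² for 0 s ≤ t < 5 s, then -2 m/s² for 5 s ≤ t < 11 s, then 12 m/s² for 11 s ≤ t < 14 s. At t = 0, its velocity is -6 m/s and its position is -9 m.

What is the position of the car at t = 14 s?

On each constant-a segment, Δv = aΔt and Δx = v₀Δt + ½aΔt²; chain segment to segment.
0–5 s: v starts -6 m/s; Δx = -6·5 + ½·-5·5² = -92.5 m; v ends -31 m/s.
5–11 s: v starts -31 m/s; Δx = -31·6 + ½·-2·6² = -222 m; v ends -43 m/s.
11–14 s: v starts -43 m/s; Δx = -43·3 + ½·12·3² = -75 m; v ends -7 m/s.
x(14) = -9 + Σ Δx = -398.5 m.

-398.5 m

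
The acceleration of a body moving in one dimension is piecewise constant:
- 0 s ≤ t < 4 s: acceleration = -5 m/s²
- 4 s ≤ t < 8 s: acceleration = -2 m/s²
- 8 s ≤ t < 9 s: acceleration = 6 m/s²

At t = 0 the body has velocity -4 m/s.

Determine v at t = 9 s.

-26 m/s

Δv equals the area under the a-t graph; then v = v₀ + Δv.
0–4 s: -5 × 4 = -20 m/s
4–8 s: -2 × 4 = -8 m/s
8–9 s: 6 × 1 = 6 m/s
Δv = -22 m/s, so v(9) = -4 + (-22) = -26 m/s.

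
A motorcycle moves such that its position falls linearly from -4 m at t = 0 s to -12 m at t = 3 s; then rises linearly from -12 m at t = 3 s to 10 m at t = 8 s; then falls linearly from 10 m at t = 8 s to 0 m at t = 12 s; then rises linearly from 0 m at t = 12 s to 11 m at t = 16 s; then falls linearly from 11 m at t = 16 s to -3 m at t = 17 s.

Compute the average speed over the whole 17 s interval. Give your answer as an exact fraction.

Average speed = (total path length)/(elapsed time); on a piecewise-linear x-t graph the path length is Σ|Δx|.
0–3 s: |Δx| = |-12 − -4| = 8 m
3–8 s: |Δx| = |10 − -12| = 22 m
8–12 s: |Δx| = |0 − 10| = 10 m
12–16 s: |Δx| = |11 − 0| = 11 m
16–17 s: |Δx| = |-3 − 11| = 14 m
Total path = 65 m; average speed = 65/17 = 65/17 m/s.

65/17 m/s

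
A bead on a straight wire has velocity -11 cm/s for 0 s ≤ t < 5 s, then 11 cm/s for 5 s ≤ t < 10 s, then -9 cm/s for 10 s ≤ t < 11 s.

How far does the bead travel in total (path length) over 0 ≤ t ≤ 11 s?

Total distance travelled is ∫|v| dt — sum the magnitudes of each area piece.
0–5 s: |-11| × 5 = 55 cm
5–10 s: |11| × 5 = 55 cm
10–11 s: |-9| × 1 = 9 cm
Total distance = 119 cm

119 cm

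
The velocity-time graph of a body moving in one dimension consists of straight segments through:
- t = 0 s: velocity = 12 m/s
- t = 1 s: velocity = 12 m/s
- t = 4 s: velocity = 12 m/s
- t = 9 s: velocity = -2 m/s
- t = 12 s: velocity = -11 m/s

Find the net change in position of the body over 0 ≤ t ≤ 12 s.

Displacement is the signed area under the v-t curve.
0–1 s: 12 × 1 = 12 m
1–4 s: 12 × 3 = 36 m
4–9 s: ½(12 + -2)(5) = 25 m
9–12 s: ½(-2 + -11)(3) = -19.5 m
Net displacement = 53.5 m

53.5 m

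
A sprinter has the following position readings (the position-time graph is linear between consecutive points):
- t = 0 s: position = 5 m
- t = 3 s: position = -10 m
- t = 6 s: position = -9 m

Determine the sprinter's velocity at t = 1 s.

Velocity is the slope of the x-t graph on 0–3 s: (-10 − 5)/(3 − 0) = -5 m/s.

-5 m/s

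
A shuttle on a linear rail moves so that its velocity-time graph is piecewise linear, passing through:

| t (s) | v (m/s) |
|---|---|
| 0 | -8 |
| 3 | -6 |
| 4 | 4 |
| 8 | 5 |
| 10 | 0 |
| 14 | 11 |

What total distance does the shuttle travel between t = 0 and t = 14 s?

68.6 m

Distance (not displacement) is the total path length: add the absolute areas under v-t.
0–3 s: |½(-8 + -6)(3)| = 21 m
3–4 s: v = 0 at t = 3.6 s; triangle areas 1.8 + 0.8 = 2.6 m
4–8 s: |½(4 + 5)(4)| = 18 m
8–10 s: |½(5 + 0)(2)| = 5 m
10–14 s: |½(0 + 11)(4)| = 22 m
Total distance = 68.6 m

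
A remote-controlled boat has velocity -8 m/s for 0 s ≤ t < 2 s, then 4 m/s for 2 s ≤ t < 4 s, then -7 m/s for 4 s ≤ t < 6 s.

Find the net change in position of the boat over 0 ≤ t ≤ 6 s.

Displacement is the signed area under the v-t curve.
0–2 s: -8 × 2 = -16 m
2–4 s: 4 × 2 = 8 m
4–6 s: -7 × 2 = -14 m
Net displacement = -22 m

-22 m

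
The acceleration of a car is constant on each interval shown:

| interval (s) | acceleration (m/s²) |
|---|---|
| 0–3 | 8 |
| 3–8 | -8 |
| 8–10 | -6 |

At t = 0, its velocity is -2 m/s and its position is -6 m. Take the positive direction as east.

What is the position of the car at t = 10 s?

-14 m

On each constant-a segment, Δv = aΔt and Δx = v₀Δt + ½aΔt²; chain segment to segment.
0–3 s: v starts -2 m/s; Δx = -2·3 + ½·8·3² = 30 m; v ends 22 m/s.
3–8 s: v starts 22 m/s; Δx = 22·5 + ½·-8·5² = 10 m; v ends -18 m/s.
8–10 s: v starts -18 m/s; Δx = -18·2 + ½·-6·2² = -48 m; v ends -30 m/s.
x(10) = -6 + Σ Δx = -14 m.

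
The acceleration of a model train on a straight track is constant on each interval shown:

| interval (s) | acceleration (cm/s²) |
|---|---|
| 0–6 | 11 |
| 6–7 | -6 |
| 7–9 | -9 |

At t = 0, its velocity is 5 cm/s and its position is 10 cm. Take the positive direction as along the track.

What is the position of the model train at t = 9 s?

On each constant-a segment, Δv = aΔt and Δx = v₀Δt + ½aΔt²; chain segment to segment.
0–6 s: v starts 5 cm/s; Δx = 5·6 + ½·11·6² = 228 cm; v ends 71 cm/s.
6–7 s: v starts 71 cm/s; Δx = 71·1 + ½·-6·1² = 68 cm; v ends 65 cm/s.
7–9 s: v starts 65 cm/s; Δx = 65·2 + ½·-9·2² = 112 cm; v ends 47 cm/s.
x(9) = 10 + Σ Δx = 418 cm.

418 cm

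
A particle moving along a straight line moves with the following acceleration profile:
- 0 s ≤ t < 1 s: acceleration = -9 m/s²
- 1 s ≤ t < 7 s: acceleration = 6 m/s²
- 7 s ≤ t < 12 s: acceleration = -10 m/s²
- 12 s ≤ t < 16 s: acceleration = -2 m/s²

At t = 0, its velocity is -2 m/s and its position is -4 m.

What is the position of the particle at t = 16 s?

-84.5 m

On each constant-a segment, Δv = aΔt and Δx = v₀Δt + ½aΔt²; chain segment to segment.
0–1 s: v starts -2 m/s; Δx = -2·1 + ½·-9·1² = -6.5 m; v ends -11 m/s.
1–7 s: v starts -11 m/s; Δx = -11·6 + ½·6·6² = 42 m; v ends 25 m/s.
7–12 s: v starts 25 m/s; Δx = 25·5 + ½·-10·5² = 0 m; v ends -25 m/s.
12–16 s: v starts -25 m/s; Δx = -25·4 + ½·-2·4² = -116 m; v ends -33 m/s.
x(16) = -4 + Σ Δx = -84.5 m.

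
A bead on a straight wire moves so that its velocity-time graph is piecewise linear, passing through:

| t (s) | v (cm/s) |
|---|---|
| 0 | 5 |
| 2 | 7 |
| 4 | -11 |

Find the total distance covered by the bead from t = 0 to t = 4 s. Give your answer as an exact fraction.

193/9 cm

Total distance travelled is ∫|v| dt — sum the magnitudes of each area piece.
0–2 s: |½(5 + 7)(2)| = 12 cm
2–4 s: v = 0 at t = 25/9 s; triangle areas 49/18 + 121/18 = 85/9 cm
Total distance = 193/9 cm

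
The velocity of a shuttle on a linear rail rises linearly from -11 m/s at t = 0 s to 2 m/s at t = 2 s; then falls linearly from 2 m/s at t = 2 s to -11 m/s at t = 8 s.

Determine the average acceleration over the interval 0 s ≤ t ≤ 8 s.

Average acceleration = Δv/Δt = (-11 − -11)/(8 − 0) = 0 m/s².

0 m/s²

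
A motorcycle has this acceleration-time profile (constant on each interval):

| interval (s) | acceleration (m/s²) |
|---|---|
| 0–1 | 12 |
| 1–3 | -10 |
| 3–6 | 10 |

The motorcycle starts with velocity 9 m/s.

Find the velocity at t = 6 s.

Δv equals the area under the a-t graph; then v = v₀ + Δv.
0–1 s: 12 × 1 = 12 m/s
1–3 s: -10 × 2 = -20 m/s
3–6 s: 10 × 3 = 30 m/s
Δv = 22 m/s, so v(6) = 9 + (22) = 31 m/s.

31 m/s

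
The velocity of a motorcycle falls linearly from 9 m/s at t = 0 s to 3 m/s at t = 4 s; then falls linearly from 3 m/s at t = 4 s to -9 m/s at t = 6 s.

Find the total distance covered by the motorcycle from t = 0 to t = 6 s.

31.5 m

Distance (not displacement) is the total path length: add the absolute areas under v-t.
0–4 s: |½(9 + 3)(4)| = 24 m
4–6 s: v = 0 at t = 4.5 s; triangle areas 0.75 + 6.75 = 7.5 m
Total distance = 31.5 m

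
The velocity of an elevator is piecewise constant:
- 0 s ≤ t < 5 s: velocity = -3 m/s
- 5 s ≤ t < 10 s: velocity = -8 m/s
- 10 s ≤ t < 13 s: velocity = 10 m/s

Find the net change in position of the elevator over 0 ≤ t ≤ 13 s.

Net displacement equals the area under the velocity-time graph (areas below the axis count negative).
0–5 s: -3 × 5 = -15 m
5–10 s: -8 × 5 = -40 m
10–13 s: 10 × 3 = 30 m
Net displacement = -25 m

-25 m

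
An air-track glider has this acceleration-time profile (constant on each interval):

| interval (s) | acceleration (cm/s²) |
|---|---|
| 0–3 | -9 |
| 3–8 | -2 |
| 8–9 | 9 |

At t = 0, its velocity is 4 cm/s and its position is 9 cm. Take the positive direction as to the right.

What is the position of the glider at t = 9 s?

On each constant-a segment, Δv = aΔt and Δx = v₀Δt + ½aΔt²; chain segment to segment.
0–3 s: v starts 4 cm/s; Δx = 4·3 + ½·-9·3² = -28.5 cm; v ends -23 cm/s.
3–8 s: v starts -23 cm/s; Δx = -23·5 + ½·-2·5² = -140 cm; v ends -33 cm/s.
8–9 s: v starts -33 cm/s; Δx = -33·1 + ½·9·1² = -28.5 cm; v ends -24 cm/s.
x(9) = 9 + Σ Δx = -188 cm.

-188 cm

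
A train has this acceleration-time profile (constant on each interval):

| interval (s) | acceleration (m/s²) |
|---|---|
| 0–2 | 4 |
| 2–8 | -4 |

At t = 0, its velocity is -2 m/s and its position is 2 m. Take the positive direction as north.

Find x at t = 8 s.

On each constant-a segment, Δv = aΔt and Δx = v₀Δt + ½aΔt²; chain segment to segment.
0–2 s: v starts -2 m/s; Δx = -2·2 + ½·4·2² = 4 m; v ends 6 m/s.
2–8 s: v starts 6 m/s; Δx = 6·6 + ½·-4·6² = -36 m; v ends -18 m/s.
x(8) = 2 + Σ Δx = -30 m.

-30 m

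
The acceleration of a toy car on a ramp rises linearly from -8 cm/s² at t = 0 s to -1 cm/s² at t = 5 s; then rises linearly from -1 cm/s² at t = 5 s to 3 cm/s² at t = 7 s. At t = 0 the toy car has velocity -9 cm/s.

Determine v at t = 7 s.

Δv equals the area under the a-t graph; then v = v₀ + Δv.
0–5 s: ½(-8 + -1)(5) = -22.5 cm/s
5–7 s: ½(-1 + 3)(2) = 2 cm/s
Δv = -20.5 cm/s, so v(7) = -9 + (-20.5) = -29.5 cm/s.

-29.5 cm/s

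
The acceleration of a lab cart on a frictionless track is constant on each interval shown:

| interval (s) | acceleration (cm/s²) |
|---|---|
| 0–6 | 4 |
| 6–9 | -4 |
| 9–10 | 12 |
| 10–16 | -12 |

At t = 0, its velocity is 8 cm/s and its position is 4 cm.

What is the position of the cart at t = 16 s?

On each constant-a segment, Δv = aΔt and Δx = v₀Δt + ½aΔt²; chain segment to segment.
0–6 s: v starts 8 cm/s; Δx = 8·6 + ½·4·6² = 120 cm; v ends 32 cm/s.
6–9 s: v starts 32 cm/s; Δx = 32·3 + ½·-4·3² = 78 cm; v ends 20 cm/s.
9–10 s: v starts 20 cm/s; Δx = 20·1 + ½·12·1² = 26 cm; v ends 32 cm/s.
10–16 s: v starts 32 cm/s; Δx = 32·6 + ½·-12·6² = -24 cm; v ends -40 cm/s.
x(16) = 4 + Σ Δx = 204 cm.

204 cm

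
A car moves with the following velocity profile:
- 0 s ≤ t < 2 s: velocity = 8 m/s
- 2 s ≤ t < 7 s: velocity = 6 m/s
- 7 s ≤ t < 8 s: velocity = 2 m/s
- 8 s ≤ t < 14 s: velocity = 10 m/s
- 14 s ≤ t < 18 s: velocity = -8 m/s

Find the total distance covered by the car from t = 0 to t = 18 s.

140 m

Distance (not displacement) is the total path length: add the absolute areas under v-t.
0–2 s: |8| × 2 = 16 m
2–7 s: |6| × 5 = 30 m
7–8 s: |2| × 1 = 2 m
8–14 s: |10| × 6 = 60 m
14–18 s: |-8| × 4 = 32 m
Total distance = 140 m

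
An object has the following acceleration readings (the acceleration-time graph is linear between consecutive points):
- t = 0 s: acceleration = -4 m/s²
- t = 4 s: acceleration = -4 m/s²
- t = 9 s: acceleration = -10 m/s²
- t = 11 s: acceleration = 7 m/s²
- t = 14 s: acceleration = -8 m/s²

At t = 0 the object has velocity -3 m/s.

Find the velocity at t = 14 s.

Δv equals the area under the a-t graph; then v = v₀ + Δv.
0–4 s: -4 × 4 = -16 m/s
4–9 s: ½(-4 + -10)(5) = -35 m/s
9–11 s: ½(-10 + 7)(2) = -3 m/s
11–14 s: ½(7 + -8)(3) = -1.5 m/s
Δv = -55.5 m/s, so v(14) = -3 + (-55.5) = -58.5 m/s.

-58.5 m/s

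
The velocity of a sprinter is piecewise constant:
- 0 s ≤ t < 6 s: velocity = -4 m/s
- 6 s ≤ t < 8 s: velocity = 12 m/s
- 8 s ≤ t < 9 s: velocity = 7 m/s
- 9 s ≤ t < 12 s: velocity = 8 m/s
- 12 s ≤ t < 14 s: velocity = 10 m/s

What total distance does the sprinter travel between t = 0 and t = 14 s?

Distance (not displacement) is the total path length: add the absolute areas under v-t.
0–6 s: |-4| × 6 = 24 m
6–8 s: |12| × 2 = 24 m
8–9 s: |7| × 1 = 7 m
9–12 s: |8| × 3 = 24 m
12–14 s: |10| × 2 = 20 m
Total distance = 99 m

99 m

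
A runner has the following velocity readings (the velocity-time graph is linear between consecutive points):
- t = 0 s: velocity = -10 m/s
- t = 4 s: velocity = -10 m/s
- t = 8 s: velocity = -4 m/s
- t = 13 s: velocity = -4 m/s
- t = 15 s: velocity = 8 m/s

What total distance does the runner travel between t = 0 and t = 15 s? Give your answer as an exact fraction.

Total distance travelled is ∫|v| dt — sum the magnitudes of each area piece.
0–4 s: |-10| × 4 = 40 m
4–8 s: |½(-10 + -4)(4)| = 28 m
8–13 s: |-4| × 5 = 20 m
13–15 s: v = 0 at t = 41/3 s; triangle areas 4/3 + 16/3 = 20/3 m
Total distance = 284/3 m

284/3 m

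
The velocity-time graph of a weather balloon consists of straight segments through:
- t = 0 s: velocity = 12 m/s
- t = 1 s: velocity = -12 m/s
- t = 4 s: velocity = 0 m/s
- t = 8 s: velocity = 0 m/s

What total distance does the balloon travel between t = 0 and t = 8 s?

Distance (not displacement) is the total path length: add the absolute areas under v-t.
0–1 s: v = 0 at t = 0.5 s; triangle areas 3 + 3 = 6 m
1–4 s: |½(-12 + 0)(3)| = 18 m
4–8 s: |0| × 4 = 0 m
Total distance = 24 m

24 m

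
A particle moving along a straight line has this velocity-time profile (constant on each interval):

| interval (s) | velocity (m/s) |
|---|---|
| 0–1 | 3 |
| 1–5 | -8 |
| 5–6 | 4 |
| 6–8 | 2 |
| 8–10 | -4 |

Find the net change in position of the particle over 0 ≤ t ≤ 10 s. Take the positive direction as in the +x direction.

Net displacement equals the area under the velocity-time graph (areas below the axis count negative).
0–1 s: 3 × 1 = 3 m
1–5 s: -8 × 4 = -32 m
5–6 s: 4 × 1 = 4 m
6–8 s: 2 × 2 = 4 m
8–10 s: -4 × 2 = -8 m
Net displacement = -29 m

-29 m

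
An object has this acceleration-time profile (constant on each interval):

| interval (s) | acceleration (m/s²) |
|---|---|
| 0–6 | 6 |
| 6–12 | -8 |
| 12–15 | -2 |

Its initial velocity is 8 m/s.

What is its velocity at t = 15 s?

Δv equals the area under the a-t graph; then v = v₀ + Δv.
0–6 s: 6 × 6 = 36 m/s
6–12 s: -8 × 6 = -48 m/s
12–15 s: -2 × 3 = -6 m/s
Δv = -18 m/s, so v(15) = 8 + (-18) = -10 m/s.

-10 m/s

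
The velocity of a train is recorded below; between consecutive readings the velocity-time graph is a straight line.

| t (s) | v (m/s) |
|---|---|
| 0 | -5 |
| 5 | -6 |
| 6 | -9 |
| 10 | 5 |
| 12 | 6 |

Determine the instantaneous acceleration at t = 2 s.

-0.2 m/s²

Acceleration is the slope of the v-t graph on 0–5 s: (-6 − -5)/(5 − 0) = -0.2 m/s².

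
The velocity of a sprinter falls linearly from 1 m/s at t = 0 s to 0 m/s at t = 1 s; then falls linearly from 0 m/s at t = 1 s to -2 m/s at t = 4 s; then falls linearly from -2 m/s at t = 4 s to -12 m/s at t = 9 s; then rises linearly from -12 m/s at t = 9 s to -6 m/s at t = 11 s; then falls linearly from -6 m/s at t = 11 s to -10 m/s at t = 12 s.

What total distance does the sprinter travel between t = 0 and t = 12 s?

Distance (not displacement) is the total path length: add the absolute areas under v-t.
0–1 s: |½(1 + 0)(1)| = 0.5 m
1–4 s: |½(0 + -2)(3)| = 3 m
4–9 s: |½(-2 + -12)(5)| = 35 m
9–11 s: |½(-12 + -6)(2)| = 18 m
11–12 s: |½(-6 + -10)(1)| = 8 m
Total distance = 64.5 m

64.5 m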